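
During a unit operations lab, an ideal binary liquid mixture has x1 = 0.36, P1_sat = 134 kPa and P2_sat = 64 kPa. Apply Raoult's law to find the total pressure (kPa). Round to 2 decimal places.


P = x1*P1_sat + x2*P2_sat
x2 = 1 - x1 = 1 - 0.36 = 0.64
P = 0.36*134 + 0.64*64
P = 48.24 + 40.96
P = 89.20 kPa


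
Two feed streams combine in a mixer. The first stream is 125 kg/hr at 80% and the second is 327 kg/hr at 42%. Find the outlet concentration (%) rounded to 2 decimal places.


Mass balance on solute: F1*x1 + F2*x2 = F3*x3
F3 = F1 + F2 = 125 + 327 = 452 kg/hr
x3 = (F1*x1 + F2*x2)/F3
x3 = (125*0.8 + 327*0.42) / 452
x3 = 52.51%


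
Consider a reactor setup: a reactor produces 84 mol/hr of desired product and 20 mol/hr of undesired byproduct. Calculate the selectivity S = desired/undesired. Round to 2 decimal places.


S = desired product rate / undesired product rate
S = 84 / 20
S = 4.20


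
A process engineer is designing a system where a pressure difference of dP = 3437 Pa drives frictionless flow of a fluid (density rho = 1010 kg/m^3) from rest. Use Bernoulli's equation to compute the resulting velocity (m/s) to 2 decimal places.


v = sqrt(2*dP/rho)
v = sqrt(2*3437/1010)
v = sqrt(6.805941)
v = 2.61 m/s


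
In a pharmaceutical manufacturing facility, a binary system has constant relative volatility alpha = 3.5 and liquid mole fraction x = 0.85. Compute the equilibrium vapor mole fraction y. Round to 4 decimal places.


y = alpha*x / (1 + (alpha-1)*x)
y = 3.5*0.85 / (1 + (3.5-1)*0.85)
y = 2.975 / (1 + 2.125)
y = 2.975 / 3.125
y = 0.9520


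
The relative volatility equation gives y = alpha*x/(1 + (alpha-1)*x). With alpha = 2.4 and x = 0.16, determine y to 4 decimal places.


y = alpha*x / (1 + (alpha-1)*x)
y = 2.4*0.16 / (1 + (2.4-1)*0.16)
y = 0.384 / (1 + 0.224)
y = 0.384 / 1.224
y = 0.3137


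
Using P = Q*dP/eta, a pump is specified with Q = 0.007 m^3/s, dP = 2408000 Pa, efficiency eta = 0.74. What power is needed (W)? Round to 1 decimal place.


P = Q * dP / eta
P = 0.007 * 2408000 / 0.74
P = 16856.0 / 0.74
P = 22778.4 W


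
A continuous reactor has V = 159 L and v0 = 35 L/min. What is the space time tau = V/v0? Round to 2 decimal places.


tau = V / v0
tau = 159 / 35
tau = 4.54 min


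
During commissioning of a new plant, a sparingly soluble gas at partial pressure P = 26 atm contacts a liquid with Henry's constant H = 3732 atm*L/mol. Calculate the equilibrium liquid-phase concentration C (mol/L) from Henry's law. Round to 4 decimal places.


C = P / H
C = 26 / 3732
C = 0.0070 mol/L


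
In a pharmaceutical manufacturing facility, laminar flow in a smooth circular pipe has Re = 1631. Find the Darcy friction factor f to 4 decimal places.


f = 64 / Re
f = 64 / 1631
f = 0.0392


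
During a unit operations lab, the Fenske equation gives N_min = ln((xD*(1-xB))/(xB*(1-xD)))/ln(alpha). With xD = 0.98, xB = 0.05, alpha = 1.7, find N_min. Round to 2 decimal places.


N_min = ln((xD*(1-xB))/(xB*(1-xD))) / ln(alpha)
Numerator inside ln: 0.931 / 0.001 = 931.0
ln(931.0) = 6.836259
ln(alpha) = ln(1.7) = 0.530628
N_min = 6.836259 / 0.530628 = 12.88


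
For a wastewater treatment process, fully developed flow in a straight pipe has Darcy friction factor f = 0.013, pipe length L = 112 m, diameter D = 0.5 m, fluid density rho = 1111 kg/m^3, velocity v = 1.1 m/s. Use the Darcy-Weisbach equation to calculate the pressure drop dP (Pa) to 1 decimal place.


dP = f * (L/D) * (rho*v^2/2)
dP = 0.013 * (112/0.5) * (1111*1.1^2/2)
L/D = 224.0
rho*v^2/2 = 1111*1.21/2 = 672.155
dP = 0.013 * 224.0 * 672.155
dP = 1957.3 Pa


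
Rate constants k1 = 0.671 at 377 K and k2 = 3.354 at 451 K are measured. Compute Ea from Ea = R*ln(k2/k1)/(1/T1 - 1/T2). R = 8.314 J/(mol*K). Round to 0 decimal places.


Ea = R * ln(k2/k1) / (1/T1 - 1/T2)
ln(k2/k1) = ln(3.354/0.671) = 1.6091398
1/T1 - 1/T2 = 1/377 - 1/451 = 0.000435224994
Ea = 8.314 * 1.6091398 / 0.000435224994
Ea = 30739 J/mol


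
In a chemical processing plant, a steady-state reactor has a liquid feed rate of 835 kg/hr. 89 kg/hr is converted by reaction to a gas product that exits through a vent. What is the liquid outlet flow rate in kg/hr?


Steady-state mass balance on the main outlet: F_out = F_in - F_removed
F_out = 835 - 89
F_out = 746 kg/hr


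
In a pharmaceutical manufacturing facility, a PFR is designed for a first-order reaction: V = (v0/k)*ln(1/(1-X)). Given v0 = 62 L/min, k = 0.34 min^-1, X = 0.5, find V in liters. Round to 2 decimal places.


V = (v0/k) * ln(1/(1-X))
V = (62/0.34) * ln(1/(1-0.5))
V = 182.352941 * ln(2.0)
V = 182.352941 * 0.693147
V = 126.40 L


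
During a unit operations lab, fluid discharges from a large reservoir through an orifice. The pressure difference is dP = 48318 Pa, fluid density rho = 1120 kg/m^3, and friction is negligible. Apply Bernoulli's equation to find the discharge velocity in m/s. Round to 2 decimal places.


v = sqrt(2*dP/rho)
v = sqrt(2*48318/1120)
v = sqrt(86.282143)
v = 9.29 m/s


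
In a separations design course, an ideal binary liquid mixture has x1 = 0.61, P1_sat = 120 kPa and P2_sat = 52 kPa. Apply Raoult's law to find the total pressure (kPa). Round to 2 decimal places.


P = x1*P1_sat + x2*P2_sat
x2 = 1 - x1 = 1 - 0.61 = 0.39
P = 0.61*120 + 0.39*52
P = 73.2 + 20.28
P = 93.48 kPa


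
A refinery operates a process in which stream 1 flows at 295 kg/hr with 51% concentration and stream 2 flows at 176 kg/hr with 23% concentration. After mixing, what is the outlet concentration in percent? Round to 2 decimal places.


Mass balance on solute: F1*x1 + F2*x2 = F3*x3
F3 = F1 + F2 = 295 + 176 = 471 kg/hr
x3 = (F1*x1 + F2*x2)/F3
x3 = (295*0.51 + 176*0.23) / 471
x3 = 40.54%


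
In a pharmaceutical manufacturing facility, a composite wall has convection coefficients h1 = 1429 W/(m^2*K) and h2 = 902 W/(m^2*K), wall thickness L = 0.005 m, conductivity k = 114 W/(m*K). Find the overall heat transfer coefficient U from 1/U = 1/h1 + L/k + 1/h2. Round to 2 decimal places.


1/U = 1/h1 + L/k + 1/h2
1/U = 1/1429 + 0.005/114 + 1/902
1/U = 0.0006997901 + 4.38596e-05 + 0.0011086475
1/U = 0.0018522972
U = 539.87 W/(m^2*K)


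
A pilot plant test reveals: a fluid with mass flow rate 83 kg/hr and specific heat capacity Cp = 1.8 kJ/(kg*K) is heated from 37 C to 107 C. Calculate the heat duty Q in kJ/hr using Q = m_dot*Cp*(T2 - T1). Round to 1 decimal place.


Q = m_dot * Cp * (T2 - T1)
Q = 83 * 1.8 * (107 - 37)
Q = 83 * 1.8 * 70
Q = 10458.0 kJ/hr


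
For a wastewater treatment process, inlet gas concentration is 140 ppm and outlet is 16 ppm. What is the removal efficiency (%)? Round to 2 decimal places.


Efficiency = (G_in - G_out) / G_in * 100%
Efficiency = (140 - 16) / 140 * 100
Efficiency = 124 / 140 * 100
Efficiency = 88.57%


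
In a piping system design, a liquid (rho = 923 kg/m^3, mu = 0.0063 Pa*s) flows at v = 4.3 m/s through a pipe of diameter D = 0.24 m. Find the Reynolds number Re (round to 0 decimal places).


Re = rho * v * D / mu
Re = 923 * 4.3 * 0.24 / 0.0063
Re = 952.536 / 0.0063
Re = 151196


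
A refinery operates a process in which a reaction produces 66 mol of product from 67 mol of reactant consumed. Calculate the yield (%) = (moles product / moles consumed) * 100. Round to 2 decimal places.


Yield = (moles product / moles consumed) * 100%
Yield = (66 / 67) * 100
Yield = 0.9851 * 100
Yield = 98.51%


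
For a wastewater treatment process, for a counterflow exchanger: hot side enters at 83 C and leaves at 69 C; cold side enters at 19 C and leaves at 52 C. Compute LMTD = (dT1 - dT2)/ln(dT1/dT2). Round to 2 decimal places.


dT1 = Th_in - Tc_out = 83 - 52 = 31
dT2 = Th_out - Tc_in = 69 - 19 = 50
LMTD = (dT1 - dT2) / ln(dT1/dT2)
LMTD = (31 - 50) / ln(31/50)
LMTD = 39.75 K


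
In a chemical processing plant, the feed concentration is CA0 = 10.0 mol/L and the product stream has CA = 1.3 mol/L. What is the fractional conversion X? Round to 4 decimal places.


X = (CA0 - CA) / CA0
X = (10.0 - 1.3) / 10.0
X = 8.7 / 10.0
X = 0.8700


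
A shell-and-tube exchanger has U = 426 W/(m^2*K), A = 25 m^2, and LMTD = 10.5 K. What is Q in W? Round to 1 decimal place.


Q = U * A * LMTD
Q = 426 * 25 * 10.5
Q = 111825.0 W


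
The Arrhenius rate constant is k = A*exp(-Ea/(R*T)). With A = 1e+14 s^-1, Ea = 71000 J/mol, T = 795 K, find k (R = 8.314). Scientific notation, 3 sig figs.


k = A * exp(-Ea/(R*T))
k = 1e+14 * exp(-71000 / (8.314 * 795))
k = 1e+14 * exp(-10.741902)
k = 2.16e+09


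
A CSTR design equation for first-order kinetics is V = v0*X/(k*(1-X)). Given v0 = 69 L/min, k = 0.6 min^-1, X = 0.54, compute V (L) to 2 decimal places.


V = v0 * X / (k * (1 - X))
V = 69 * 0.54 / (0.6 * (1 - 0.54))
V = 37.26 / (0.6 * 0.46)
V = 37.26 / 0.276
V = 135.00 L


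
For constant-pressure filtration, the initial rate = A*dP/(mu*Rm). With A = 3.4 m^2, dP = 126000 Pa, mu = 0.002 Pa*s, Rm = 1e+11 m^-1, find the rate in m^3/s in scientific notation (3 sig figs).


rate = A * dP / (mu * Rm)
rate = 3.4 * 126000 / (0.002 * 1e+11)
rate = 428400.0 / 2.000e+08
rate = 2.14e-03 m^3/s


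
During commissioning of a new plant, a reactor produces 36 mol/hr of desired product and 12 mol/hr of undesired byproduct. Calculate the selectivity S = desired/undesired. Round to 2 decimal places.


S = desired product rate / undesired product rate
S = 36 / 12
S = 3.00


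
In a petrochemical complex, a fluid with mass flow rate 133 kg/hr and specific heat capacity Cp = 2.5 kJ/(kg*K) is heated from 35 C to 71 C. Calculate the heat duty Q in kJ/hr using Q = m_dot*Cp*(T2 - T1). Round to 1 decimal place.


Q = m_dot * Cp * (T2 - T1)
Q = 133 * 2.5 * (71 - 35)
Q = 133 * 2.5 * 36
Q = 11970.0 kJ/hr


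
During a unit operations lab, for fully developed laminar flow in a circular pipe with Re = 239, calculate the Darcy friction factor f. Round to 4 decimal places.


f = 64 / Re
f = 64 / 239
f = 0.2678


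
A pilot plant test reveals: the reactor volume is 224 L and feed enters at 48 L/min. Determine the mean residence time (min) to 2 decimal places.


tau = V / v0
tau = 224 / 48
tau = 4.67 min


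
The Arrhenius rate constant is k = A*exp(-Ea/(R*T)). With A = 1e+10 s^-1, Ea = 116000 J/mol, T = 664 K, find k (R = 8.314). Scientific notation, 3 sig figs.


k = A * exp(-Ea/(R*T))
k = 1e+10 * exp(-116000 / (8.314 * 664))
k = 1e+10 * exp(-21.012605)
k = 7.49e+00


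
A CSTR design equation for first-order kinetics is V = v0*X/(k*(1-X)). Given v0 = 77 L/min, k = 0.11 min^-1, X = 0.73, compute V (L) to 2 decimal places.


V = v0 * X / (k * (1 - X))
V = 77 * 0.73 / (0.11 * (1 - 0.73))
V = 56.21 / (0.11 * 0.27)
V = 56.21 / 0.0297
V = 1892.59 L


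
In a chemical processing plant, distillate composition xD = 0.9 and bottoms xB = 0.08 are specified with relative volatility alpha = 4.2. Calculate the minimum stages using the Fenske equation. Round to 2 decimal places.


N_min = ln((xD*(1-xB))/(xB*(1-xD))) / ln(alpha)
Numerator inside ln: 0.828 / 0.008 = 103.5
ln(103.5) = 4.639572
ln(alpha) = ln(4.2) = 1.435085
N_min = 4.639572 / 1.435085 = 3.23


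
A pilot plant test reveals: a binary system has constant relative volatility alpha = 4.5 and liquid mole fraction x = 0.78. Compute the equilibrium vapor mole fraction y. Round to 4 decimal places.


y = alpha*x / (1 + (alpha-1)*x)
y = 4.5*0.78 / (1 + (4.5-1)*0.78)
y = 3.51 / (1 + 2.73)
y = 3.51 / 3.73
y = 0.9410


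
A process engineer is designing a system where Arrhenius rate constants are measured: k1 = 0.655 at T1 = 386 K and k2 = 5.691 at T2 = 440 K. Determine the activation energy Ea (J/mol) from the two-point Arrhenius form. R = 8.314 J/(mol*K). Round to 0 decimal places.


Ea = R * ln(k2/k1) / (1/T1 - 1/T2)
ln(k2/k1) = ln(5.691/0.655) = 2.162006
1/T1 - 1/T2 = 1/386 - 1/440 = 0.000317946302
Ea = 8.314 * 2.162006 / 0.000317946302
Ea = 56534 J/mol


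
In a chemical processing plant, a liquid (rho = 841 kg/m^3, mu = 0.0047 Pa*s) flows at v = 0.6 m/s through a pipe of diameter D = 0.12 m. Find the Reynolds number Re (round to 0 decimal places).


Re = rho * v * D / mu
Re = 841 * 0.6 * 0.12 / 0.0047
Re = 60.552 / 0.0047
Re = 12883


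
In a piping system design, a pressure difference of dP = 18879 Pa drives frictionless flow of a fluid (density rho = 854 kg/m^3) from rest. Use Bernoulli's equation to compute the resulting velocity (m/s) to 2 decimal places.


v = sqrt(2*dP/rho)
v = sqrt(2*18879/854)
v = sqrt(44.213115)
v = 6.65 m/s


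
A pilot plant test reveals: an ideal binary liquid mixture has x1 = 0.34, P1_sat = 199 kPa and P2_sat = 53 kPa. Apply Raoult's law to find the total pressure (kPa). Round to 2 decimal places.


P = x1*P1_sat + x2*P2_sat
x2 = 1 - x1 = 1 - 0.34 = 0.66
P = 0.34*199 + 0.66*53
P = 67.66 + 34.98
P = 102.64 kPa


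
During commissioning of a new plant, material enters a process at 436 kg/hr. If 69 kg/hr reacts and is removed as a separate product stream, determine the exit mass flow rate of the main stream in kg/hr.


Steady-state mass balance on the main outlet: F_out = F_in - F_removed
F_out = 436 - 69
F_out = 367 kg/hr


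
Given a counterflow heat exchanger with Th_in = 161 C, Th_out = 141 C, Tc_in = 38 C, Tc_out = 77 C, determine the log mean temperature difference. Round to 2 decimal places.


dT1 = Th_in - Tc_out = 161 - 77 = 84
dT2 = Th_out - Tc_in = 141 - 38 = 103
LMTD = (dT1 - dT2) / ln(dT1/dT2)
LMTD = (84 - 103) / ln(84/103)
LMTD = 93.18 K


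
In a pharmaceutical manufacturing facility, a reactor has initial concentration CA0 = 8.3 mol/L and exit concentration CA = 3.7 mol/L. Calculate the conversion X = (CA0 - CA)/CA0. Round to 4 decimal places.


X = (CA0 - CA) / CA0
X = (8.3 - 3.7) / 8.3
X = 4.6 / 8.3
X = 0.5542


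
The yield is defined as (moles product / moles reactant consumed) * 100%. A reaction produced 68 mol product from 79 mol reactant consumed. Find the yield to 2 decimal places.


Yield = (moles product / moles consumed) * 100%
Yield = (68 / 79) * 100
Yield = 0.8608 * 100
Yield = 86.08%


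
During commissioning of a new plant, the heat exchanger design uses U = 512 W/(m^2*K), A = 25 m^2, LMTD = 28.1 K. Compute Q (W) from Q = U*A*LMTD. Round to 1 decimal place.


Q = U * A * LMTD
Q = 512 * 25 * 28.1
Q = 359680.0 W


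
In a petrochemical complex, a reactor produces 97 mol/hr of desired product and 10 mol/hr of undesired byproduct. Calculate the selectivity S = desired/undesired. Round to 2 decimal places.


S = desired product rate / undesired product rate
S = 97 / 10
S = 9.70


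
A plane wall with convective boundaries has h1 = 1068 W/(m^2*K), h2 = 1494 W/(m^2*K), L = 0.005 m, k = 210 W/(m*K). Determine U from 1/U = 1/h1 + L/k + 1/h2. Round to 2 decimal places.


1/U = 1/h1 + L/k + 1/h2
1/U = 1/1068 + 0.005/210 + 1/1494
1/U = 0.0009363296 + 2.38095e-05 + 0.000669344
1/U = 0.0016294831
U = 613.69 W/(m^2*K)


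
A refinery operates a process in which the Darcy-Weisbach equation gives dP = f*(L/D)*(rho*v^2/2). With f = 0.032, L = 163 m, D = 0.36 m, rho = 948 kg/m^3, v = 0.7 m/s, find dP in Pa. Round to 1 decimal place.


dP = f * (L/D) * (rho*v^2/2)
dP = 0.032 * (163/0.36) * (948*0.7^2/2)
L/D = 452.77777778
rho*v^2/2 = 948*0.49/2 = 232.26
dP = 0.032 * 452.77777778 * 232.26
dP = 3365.2 Pa


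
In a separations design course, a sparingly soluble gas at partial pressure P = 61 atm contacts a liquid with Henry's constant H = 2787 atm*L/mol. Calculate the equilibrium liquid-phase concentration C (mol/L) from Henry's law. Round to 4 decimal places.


C = P / H
C = 61 / 2787
C = 0.0219 mol/L


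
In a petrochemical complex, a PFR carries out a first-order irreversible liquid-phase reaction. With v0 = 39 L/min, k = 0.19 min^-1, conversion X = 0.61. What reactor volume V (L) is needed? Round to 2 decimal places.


V = (v0/k) * ln(1/(1-X))
V = (39/0.19) * ln(1/(1-0.61))
V = 205.263158 * ln(2.564103)
V = 205.263158 * 0.941609
V = 193.28 L


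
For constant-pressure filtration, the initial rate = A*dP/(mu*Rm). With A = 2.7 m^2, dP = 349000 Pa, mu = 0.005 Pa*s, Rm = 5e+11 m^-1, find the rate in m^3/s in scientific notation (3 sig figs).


rate = A * dP / (mu * Rm)
rate = 2.7 * 349000 / (0.005 * 5e+11)
rate = 942300.0 / 2.500e+09
rate = 3.77e-04 m^3/s


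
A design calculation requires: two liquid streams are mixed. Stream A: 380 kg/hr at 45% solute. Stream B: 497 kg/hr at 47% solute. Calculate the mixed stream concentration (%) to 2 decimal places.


Mass balance on solute: F1*x1 + F2*x2 = F3*x3
F3 = F1 + F2 = 380 + 497 = 877 kg/hr
x3 = (F1*x1 + F2*x2)/F3
x3 = (380*0.45 + 497*0.47) / 877
x3 = 46.13%


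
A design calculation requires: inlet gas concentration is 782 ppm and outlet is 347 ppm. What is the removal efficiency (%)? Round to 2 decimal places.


Efficiency = (G_in - G_out) / G_in * 100%
Efficiency = (782 - 347) / 782 * 100
Efficiency = 435 / 782 * 100
Efficiency = 55.63%


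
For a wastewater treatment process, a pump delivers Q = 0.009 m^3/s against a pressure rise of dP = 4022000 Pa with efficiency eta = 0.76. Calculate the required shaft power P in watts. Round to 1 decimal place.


P = Q * dP / eta
P = 0.009 * 4022000 / 0.76
P = 36198.0 / 0.76
P = 47628.9 W


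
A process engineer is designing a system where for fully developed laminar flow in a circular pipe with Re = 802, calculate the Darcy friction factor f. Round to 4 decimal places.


f = 64 / Re
f = 64 / 802
f = 0.0798


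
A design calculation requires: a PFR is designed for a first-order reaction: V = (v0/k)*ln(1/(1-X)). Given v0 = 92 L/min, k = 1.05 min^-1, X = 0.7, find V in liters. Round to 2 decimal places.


V = (v0/k) * ln(1/(1-X))
V = (92/1.05) * ln(1/(1-0.7))
V = 87.619048 * ln(3.333333)
V = 87.619048 * 1.203973
V = 105.49 L


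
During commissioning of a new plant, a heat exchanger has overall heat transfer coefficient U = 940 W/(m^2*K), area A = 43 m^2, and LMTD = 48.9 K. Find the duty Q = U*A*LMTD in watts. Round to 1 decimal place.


Q = U * A * LMTD
Q = 940 * 43 * 48.9
Q = 1976538.0 W


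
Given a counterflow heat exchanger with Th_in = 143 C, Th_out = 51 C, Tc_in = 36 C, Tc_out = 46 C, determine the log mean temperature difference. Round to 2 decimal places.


dT1 = Th_in - Tc_out = 143 - 46 = 97
dT2 = Th_out - Tc_in = 51 - 36 = 15
LMTD = (dT1 - dT2) / ln(dT1/dT2)
LMTD = (97 - 15) / ln(97/15)
LMTD = 43.93 K


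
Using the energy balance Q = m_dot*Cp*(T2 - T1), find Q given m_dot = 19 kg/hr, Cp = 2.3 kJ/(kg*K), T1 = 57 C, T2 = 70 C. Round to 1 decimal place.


Q = m_dot * Cp * (T2 - T1)
Q = 19 * 2.3 * (70 - 57)
Q = 19 * 2.3 * 13
Q = 568.1 kJ/hr


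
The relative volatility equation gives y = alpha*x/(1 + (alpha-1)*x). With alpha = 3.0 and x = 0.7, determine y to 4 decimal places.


y = alpha*x / (1 + (alpha-1)*x)
y = 3.0*0.7 / (1 + (3.0-1)*0.7)
y = 2.1 / (1 + 1.4)
y = 2.1 / 2.4
y = 0.8750


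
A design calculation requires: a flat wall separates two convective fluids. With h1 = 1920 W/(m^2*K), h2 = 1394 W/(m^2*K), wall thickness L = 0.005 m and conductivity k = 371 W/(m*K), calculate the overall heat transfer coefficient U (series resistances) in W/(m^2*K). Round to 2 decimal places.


1/U = 1/h1 + L/k + 1/h2
1/U = 1/1920 + 0.005/371 + 1/1394
1/U = 0.0005208333 + 1.34771e-05 + 0.0007173601
1/U = 0.0012516705
U = 798.93 W/(m^2*K)


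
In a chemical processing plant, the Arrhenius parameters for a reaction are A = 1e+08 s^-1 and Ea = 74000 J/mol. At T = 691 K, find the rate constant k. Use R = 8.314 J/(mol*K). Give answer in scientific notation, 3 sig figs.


k = A * exp(-Ea/(R*T))
k = 1e+08 * exp(-74000 / (8.314 * 691))
k = 1e+08 * exp(-12.880824)
k = 2.55e+02


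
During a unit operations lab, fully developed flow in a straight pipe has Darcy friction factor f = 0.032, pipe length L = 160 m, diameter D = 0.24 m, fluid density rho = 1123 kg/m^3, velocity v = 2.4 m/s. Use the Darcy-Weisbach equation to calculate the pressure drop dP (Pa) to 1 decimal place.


dP = f * (L/D) * (rho*v^2/2)
dP = 0.032 * (160/0.24) * (1123*2.4^2/2)
L/D = 666.66666667
rho*v^2/2 = 1123*5.76/2 = 3234.24
dP = 0.032 * 666.66666667 * 3234.24
dP = 68997.1 Pa


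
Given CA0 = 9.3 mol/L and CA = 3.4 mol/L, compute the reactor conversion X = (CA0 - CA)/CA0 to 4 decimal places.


X = (CA0 - CA) / CA0
X = (9.3 - 3.4) / 9.3
X = 5.9 / 9.3
X = 0.6344


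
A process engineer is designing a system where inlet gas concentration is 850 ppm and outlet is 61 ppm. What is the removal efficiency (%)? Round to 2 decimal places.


Efficiency = (G_in - G_out) / G_in * 100%
Efficiency = (850 - 61) / 850 * 100
Efficiency = 789 / 850 * 100
Efficiency = 92.82%


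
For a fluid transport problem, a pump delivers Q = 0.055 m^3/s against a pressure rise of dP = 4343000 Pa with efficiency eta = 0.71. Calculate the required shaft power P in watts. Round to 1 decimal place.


P = Q * dP / eta
P = 0.055 * 4343000 / 0.71
P = 238865.0 / 0.71
P = 336429.6 W


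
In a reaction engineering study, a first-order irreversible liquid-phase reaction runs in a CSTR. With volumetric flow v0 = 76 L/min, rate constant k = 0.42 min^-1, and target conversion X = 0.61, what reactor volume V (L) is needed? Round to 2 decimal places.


V = v0 * X / (k * (1 - X))
V = 76 * 0.61 / (0.42 * (1 - 0.61))
V = 46.36 / (0.42 * 0.39)
V = 46.36 / 0.1638
V = 283.03 L


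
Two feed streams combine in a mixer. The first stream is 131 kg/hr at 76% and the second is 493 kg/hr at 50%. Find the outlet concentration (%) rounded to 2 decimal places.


Mass balance on solute: F1*x1 + F2*x2 = F3*x3
F3 = F1 + F2 = 131 + 493 = 624 kg/hr
x3 = (F1*x1 + F2*x2)/F3
x3 = (131*0.76 + 493*0.5) / 624
x3 = 55.46%


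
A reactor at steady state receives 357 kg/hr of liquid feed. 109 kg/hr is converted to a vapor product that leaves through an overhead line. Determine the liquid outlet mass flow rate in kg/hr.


Steady-state mass balance on the main outlet: F_out = F_in - F_removed
F_out = 357 - 109
F_out = 248 kg/hr


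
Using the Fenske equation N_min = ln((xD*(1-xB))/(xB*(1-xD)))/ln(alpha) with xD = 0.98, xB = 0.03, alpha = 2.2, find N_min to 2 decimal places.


N_min = ln((xD*(1-xB))/(xB*(1-xD))) / ln(alpha)
Numerator inside ln: 0.9506 / 0.0006 = 1584.333333
ln(1584.333333) = 7.367919
ln(alpha) = ln(2.2) = 0.788457
N_min = 7.367919 / 0.788457 = 9.34


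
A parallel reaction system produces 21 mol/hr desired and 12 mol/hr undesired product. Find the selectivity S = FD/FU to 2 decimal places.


S = desired product rate / undesired product rate
S = 21 / 12
S = 1.75


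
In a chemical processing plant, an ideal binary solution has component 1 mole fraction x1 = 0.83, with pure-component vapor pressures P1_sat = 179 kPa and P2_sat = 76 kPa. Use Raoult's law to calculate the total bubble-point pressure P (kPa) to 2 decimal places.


P = x1*P1_sat + x2*P2_sat
x2 = 1 - x1 = 1 - 0.83 = 0.17
P = 0.83*179 + 0.17*76
P = 148.57 + 12.92
P = 161.49 kPa


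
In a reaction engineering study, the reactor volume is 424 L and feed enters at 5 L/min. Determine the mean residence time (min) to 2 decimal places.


tau = V / v0
tau = 424 / 5
tau = 84.80 min


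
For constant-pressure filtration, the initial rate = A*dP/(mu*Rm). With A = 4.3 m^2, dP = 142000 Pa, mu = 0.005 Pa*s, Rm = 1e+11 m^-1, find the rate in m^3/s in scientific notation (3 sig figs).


rate = A * dP / (mu * Rm)
rate = 4.3 * 142000 / (0.005 * 1e+11)
rate = 610600.0 / 5.000e+08
rate = 1.22e-03 m^3/s


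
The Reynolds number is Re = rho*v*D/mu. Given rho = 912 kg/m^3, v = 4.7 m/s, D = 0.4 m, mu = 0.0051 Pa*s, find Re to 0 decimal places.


Re = rho * v * D / mu
Re = 912 * 4.7 * 0.4 / 0.0051
Re = 1714.56 / 0.0051
Re = 336188


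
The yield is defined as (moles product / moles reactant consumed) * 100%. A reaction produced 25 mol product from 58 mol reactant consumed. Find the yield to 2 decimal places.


Yield = (moles product / moles consumed) * 100%
Yield = (25 / 58) * 100
Yield = 0.431 * 100
Yield = 43.10%


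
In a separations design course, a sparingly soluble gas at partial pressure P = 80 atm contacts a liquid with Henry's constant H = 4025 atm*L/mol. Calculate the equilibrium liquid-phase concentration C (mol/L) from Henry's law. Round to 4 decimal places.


C = P / H
C = 80 / 4025
C = 0.0199 mol/L


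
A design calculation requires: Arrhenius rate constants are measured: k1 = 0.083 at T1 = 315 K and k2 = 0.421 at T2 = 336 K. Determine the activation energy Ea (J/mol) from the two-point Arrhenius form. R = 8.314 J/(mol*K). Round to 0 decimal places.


Ea = R * ln(k2/k1) / (1/T1 - 1/T2)
ln(k2/k1) = ln(0.421/0.083) = 1.6237922
1/T1 - 1/T2 = 1/315 - 1/336 = 0.000198412698
Ea = 8.314 * 1.6237922 / 0.000198412698
Ea = 68041 J/mol


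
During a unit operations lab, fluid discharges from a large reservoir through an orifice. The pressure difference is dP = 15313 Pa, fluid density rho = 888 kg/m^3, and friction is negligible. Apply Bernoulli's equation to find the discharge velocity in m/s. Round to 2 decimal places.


v = sqrt(2*dP/rho)
v = sqrt(2*15313/888)
v = sqrt(34.488739)
v = 5.87 m/s


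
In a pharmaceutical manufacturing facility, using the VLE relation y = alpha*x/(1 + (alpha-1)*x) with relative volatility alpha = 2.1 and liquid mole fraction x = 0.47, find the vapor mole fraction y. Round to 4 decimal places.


y = alpha*x / (1 + (alpha-1)*x)
y = 2.1*0.47 / (1 + (2.1-1)*0.47)
y = 0.987 / (1 + 0.517)
y = 0.987 / 1.517
y = 0.6506


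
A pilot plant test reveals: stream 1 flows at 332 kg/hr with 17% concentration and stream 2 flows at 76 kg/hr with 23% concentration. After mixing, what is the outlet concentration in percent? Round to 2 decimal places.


Mass balance on solute: F1*x1 + F2*x2 = F3*x3
F3 = F1 + F2 = 332 + 76 = 408 kg/hr
x3 = (F1*x1 + F2*x2)/F3
x3 = (332*0.17 + 76*0.23) / 408
x3 = 18.12%


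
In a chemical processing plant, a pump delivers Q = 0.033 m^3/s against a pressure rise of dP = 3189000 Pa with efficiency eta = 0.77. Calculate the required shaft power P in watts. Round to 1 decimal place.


P = Q * dP / eta
P = 0.033 * 3189000 / 0.77
P = 105237.0 / 0.77
P = 136671.4 W


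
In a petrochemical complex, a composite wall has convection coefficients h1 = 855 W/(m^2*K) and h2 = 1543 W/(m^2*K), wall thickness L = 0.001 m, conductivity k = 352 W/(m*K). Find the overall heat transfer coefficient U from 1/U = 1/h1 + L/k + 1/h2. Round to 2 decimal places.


1/U = 1/h1 + L/k + 1/h2
1/U = 1/855 + 0.001/352 + 1/1543
1/U = 0.0011695906 + 2.8409e-06 + 0.0006480881
1/U = 0.0018205196
U = 549.29 W/(m^2*K)


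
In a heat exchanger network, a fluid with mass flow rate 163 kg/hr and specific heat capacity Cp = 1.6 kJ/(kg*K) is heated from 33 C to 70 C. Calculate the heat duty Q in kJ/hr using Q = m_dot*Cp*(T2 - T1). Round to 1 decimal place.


Q = m_dot * Cp * (T2 - T1)
Q = 163 * 1.6 * (70 - 33)
Q = 163 * 1.6 * 37
Q = 9649.6 kJ/hr


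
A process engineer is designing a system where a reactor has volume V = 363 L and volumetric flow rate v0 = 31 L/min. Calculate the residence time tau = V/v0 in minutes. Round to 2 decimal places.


tau = V / v0
tau = 363 / 31
tau = 11.71 min


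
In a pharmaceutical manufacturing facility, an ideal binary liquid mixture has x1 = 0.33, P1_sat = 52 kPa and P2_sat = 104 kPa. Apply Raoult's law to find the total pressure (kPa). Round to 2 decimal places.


P = x1*P1_sat + x2*P2_sat
x2 = 1 - x1 = 1 - 0.33 = 0.67
P = 0.33*52 + 0.67*104
P = 17.16 + 69.68
P = 86.84 kPa


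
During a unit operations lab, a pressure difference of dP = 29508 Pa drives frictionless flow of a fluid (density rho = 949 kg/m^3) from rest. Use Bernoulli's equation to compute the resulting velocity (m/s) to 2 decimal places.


v = sqrt(2*dP/rho)
v = sqrt(2*29508/949)
v = sqrt(62.187566)
v = 7.89 m/s


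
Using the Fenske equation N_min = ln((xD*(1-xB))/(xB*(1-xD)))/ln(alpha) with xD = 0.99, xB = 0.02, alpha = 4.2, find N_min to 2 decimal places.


N_min = ln((xD*(1-xB))/(xB*(1-xD))) / ln(alpha)
Numerator inside ln: 0.9702 / 0.0002 = 4851.0
ln(4851.0) = 8.48694
ln(alpha) = ln(4.2) = 1.435085
N_min = 8.48694 / 1.435085 = 5.91


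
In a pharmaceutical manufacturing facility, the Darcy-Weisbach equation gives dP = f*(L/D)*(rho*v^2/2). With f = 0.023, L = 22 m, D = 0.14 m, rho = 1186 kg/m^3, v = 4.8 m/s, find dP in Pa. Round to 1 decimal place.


dP = f * (L/D) * (rho*v^2/2)
dP = 0.023 * (22/0.14) * (1186*4.8^2/2)
L/D = 157.14285714
rho*v^2/2 = 1186*23.04/2 = 13662.72
dP = 0.023 * 157.14285714 * 13662.72
dP = 49381.0 Pa


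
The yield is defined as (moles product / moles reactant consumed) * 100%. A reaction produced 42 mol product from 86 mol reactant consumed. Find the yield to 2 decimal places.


Yield = (moles product / moles consumed) * 100%
Yield = (42 / 86) * 100
Yield = 0.4884 * 100
Yield = 48.84%


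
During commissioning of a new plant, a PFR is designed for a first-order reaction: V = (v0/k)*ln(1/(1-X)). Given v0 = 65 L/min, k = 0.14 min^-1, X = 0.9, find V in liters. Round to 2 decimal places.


V = (v0/k) * ln(1/(1-X))
V = (65/0.14) * ln(1/(1-0.9))
V = 464.285714 * ln(10.0)
V = 464.285714 * 2.302585
V = 1069.06 L


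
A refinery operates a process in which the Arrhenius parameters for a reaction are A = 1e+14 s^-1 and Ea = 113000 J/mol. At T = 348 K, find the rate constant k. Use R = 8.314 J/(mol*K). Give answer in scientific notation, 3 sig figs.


k = A * exp(-Ea/(R*T))
k = 1e+14 * exp(-113000 / (8.314 * 348))
k = 1e+14 * exp(-39.056127)
k = 1.09e-03


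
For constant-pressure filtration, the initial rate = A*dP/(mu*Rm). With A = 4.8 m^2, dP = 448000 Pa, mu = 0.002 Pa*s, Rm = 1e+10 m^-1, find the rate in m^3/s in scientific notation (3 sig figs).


rate = A * dP / (mu * Rm)
rate = 4.8 * 448000 / (0.002 * 1e+10)
rate = 2150400.0 / 2.000e+07
rate = 1.08e-01 m^3/s


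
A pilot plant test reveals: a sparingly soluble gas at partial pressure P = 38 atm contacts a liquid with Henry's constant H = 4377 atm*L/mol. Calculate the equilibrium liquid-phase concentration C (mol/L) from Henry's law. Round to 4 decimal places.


C = P / H
C = 38 / 4377
C = 0.0087 mol/L


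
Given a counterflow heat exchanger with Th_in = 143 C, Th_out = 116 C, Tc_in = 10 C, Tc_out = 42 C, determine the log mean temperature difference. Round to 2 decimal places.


dT1 = Th_in - Tc_out = 143 - 42 = 101
dT2 = Th_out - Tc_in = 116 - 10 = 106
LMTD = (dT1 - dT2) / ln(dT1/dT2)
LMTD = (101 - 106) / ln(101/106)
LMTD = 103.48 K


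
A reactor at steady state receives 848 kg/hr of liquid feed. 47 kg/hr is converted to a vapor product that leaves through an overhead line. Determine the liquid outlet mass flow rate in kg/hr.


Steady-state mass balance on the main outlet: F_out = F_in - F_removed
F_out = 848 - 47
F_out = 801 kg/hr


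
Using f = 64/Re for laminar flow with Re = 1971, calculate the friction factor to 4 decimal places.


f = 64 / Re
f = 64 / 1971
f = 0.0325


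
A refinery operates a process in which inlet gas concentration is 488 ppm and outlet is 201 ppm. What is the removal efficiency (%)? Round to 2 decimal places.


Efficiency = (G_in - G_out) / G_in * 100%
Efficiency = (488 - 201) / 488 * 100
Efficiency = 287 / 488 * 100
Efficiency = 58.81%


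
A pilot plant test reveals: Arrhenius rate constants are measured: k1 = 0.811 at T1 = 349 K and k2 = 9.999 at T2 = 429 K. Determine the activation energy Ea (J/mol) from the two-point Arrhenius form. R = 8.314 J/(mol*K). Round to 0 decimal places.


Ea = R * ln(k2/k1) / (1/T1 - 1/T2)
ln(k2/k1) = ln(9.999/0.811) = 2.5119723
1/T1 - 1/T2 = 1/349 - 1/429 = 0.000534327182
Ea = 8.314 * 2.5119723 / 0.000534327182
Ea = 39086 J/mol


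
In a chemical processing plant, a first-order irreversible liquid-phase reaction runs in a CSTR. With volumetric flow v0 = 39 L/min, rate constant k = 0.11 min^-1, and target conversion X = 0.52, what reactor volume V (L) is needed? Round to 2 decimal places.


V = v0 * X / (k * (1 - X))
V = 39 * 0.52 / (0.11 * (1 - 0.52))
V = 20.28 / (0.11 * 0.48)
V = 20.28 / 0.0528
V = 384.09 L


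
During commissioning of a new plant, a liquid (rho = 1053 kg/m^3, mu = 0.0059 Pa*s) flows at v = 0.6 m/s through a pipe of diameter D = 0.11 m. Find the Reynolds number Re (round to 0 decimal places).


Re = rho * v * D / mu
Re = 1053 * 0.6 * 0.11 / 0.0059
Re = 69.498 / 0.0059
Re = 11779


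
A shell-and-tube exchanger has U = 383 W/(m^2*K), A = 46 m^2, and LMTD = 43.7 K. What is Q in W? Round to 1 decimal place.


Q = U * A * LMTD
Q = 383 * 46 * 43.7
Q = 769906.6 W


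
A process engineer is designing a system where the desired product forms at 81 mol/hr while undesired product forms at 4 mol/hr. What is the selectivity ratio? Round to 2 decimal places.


S = desired product rate / undesired product rate
S = 81 / 4
S = 20.25


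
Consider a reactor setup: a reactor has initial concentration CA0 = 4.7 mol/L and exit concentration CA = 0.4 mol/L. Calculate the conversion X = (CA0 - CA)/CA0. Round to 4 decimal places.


X = (CA0 - CA) / CA0
X = (4.7 - 0.4) / 4.7
X = 4.3 / 4.7
X = 0.9149


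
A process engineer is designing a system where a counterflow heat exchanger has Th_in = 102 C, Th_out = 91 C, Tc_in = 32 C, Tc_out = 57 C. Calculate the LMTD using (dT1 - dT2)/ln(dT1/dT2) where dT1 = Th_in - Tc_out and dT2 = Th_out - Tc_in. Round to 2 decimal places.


dT1 = Th_in - Tc_out = 102 - 57 = 45
dT2 = Th_out - Tc_in = 91 - 32 = 59
LMTD = (dT1 - dT2) / ln(dT1/dT2)
LMTD = (45 - 59) / ln(45/59)
LMTD = 51.68 K


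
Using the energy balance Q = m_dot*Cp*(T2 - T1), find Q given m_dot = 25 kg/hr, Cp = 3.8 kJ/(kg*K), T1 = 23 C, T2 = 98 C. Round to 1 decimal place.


Q = m_dot * Cp * (T2 - T1)
Q = 25 * 3.8 * (98 - 23)
Q = 25 * 3.8 * 75
Q = 7125.0 kJ/hr


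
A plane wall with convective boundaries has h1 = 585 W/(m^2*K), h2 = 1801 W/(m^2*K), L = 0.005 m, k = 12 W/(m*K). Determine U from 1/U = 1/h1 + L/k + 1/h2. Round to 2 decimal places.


1/U = 1/h1 + L/k + 1/h2
1/U = 1/585 + 0.005/12 + 1/1801
1/U = 0.0017094017 + 0.0004166667 + 0.0005552471
1/U = 0.0026813155
U = 372.95 W/(m^2*K)


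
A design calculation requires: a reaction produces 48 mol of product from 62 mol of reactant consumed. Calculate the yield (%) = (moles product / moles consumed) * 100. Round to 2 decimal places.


Yield = (moles product / moles consumed) * 100%
Yield = (48 / 62) * 100
Yield = 0.7742 * 100
Yield = 77.42%


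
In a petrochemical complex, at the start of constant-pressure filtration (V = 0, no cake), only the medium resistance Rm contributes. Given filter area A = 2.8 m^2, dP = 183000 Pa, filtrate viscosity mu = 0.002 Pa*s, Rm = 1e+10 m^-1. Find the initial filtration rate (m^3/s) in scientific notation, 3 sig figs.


rate = A * dP / (mu * Rm)
rate = 2.8 * 183000 / (0.002 * 1e+10)
rate = 512400.0 / 2.000e+07
rate = 2.56e-02 m^3/s


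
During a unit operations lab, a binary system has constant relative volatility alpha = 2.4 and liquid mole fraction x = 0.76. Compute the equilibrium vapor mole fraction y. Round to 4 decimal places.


y = alpha*x / (1 + (alpha-1)*x)
y = 2.4*0.76 / (1 + (2.4-1)*0.76)
y = 1.824 / (1 + 1.064)
y = 1.824 / 2.064
y = 0.8837


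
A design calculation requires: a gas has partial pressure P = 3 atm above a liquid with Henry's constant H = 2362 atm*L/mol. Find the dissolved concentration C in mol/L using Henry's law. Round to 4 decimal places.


C = P / H
C = 3 / 2362
C = 0.0013 mol/L


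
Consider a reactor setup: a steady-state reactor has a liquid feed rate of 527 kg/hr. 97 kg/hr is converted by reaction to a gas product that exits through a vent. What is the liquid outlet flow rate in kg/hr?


Steady-state mass balance on the main outlet: F_out = F_in - F_removed
F_out = 527 - 97
F_out = 430 kg/hr


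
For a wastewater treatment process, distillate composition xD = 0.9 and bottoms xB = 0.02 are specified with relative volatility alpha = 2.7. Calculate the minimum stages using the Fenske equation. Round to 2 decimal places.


N_min = ln((xD*(1-xB))/(xB*(1-xD))) / ln(alpha)
Numerator inside ln: 0.882 / 0.002 = 441.0
ln(441.0) = 6.089045
ln(alpha) = ln(2.7) = 0.993252
N_min = 6.089045 / 0.993252 = 6.13


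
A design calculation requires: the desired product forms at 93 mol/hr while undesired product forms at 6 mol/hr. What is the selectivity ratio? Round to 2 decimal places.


S = desired product rate / undesired product rate
S = 93 / 6
S = 15.50


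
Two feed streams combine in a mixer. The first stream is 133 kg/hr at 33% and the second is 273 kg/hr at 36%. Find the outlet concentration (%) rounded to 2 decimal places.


Mass balance on solute: F1*x1 + F2*x2 = F3*x3
F3 = F1 + F2 = 133 + 273 = 406 kg/hr
x3 = (F1*x1 + F2*x2)/F3
x3 = (133*0.33 + 273*0.36) / 406
x3 = 35.02%


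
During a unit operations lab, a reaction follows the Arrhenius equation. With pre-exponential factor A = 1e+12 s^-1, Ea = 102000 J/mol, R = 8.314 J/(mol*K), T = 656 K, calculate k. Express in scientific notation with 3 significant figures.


k = A * exp(-Ea/(R*T))
k = 1e+12 * exp(-102000 / (8.314 * 656))
k = 1e+12 * exp(-18.701925)
k = 7.55e+03


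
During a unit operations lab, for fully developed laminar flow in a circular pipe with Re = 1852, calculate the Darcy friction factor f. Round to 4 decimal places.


f = 64 / Re
f = 64 / 1852
f = 0.0346


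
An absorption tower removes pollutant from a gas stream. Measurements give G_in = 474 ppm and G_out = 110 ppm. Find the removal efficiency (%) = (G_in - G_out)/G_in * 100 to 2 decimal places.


Efficiency = (G_in - G_out) / G_in * 100%
Efficiency = (474 - 110) / 474 * 100
Efficiency = 364 / 474 * 100
Efficiency = 76.79%


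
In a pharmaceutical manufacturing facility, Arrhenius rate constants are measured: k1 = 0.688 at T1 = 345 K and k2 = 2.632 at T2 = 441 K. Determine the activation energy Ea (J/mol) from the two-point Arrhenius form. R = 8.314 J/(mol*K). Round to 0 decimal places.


Ea = R * ln(k2/k1) / (1/T1 - 1/T2)
ln(k2/k1) = ln(2.632/0.688) = 1.3417105
1/T1 - 1/T2 = 1/345 - 1/441 = 0.000630977028
Ea = 8.314 * 1.3417105 / 0.000630977028
Ea = 17679 J/mol


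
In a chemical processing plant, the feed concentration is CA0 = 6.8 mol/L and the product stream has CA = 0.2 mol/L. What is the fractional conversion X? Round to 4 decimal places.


X = (CA0 - CA) / CA0
X = (6.8 - 0.2) / 6.8
X = 6.6 / 6.8
X = 0.9706


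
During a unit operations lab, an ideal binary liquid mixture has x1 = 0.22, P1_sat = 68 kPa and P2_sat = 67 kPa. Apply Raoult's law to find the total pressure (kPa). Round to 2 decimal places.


P = x1*P1_sat + x2*P2_sat
x2 = 1 - x1 = 1 - 0.22 = 0.78
P = 0.22*68 + 0.78*67
P = 14.96 + 52.26
P = 67.22 kPa


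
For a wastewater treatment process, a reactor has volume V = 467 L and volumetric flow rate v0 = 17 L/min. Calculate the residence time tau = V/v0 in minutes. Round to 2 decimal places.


tau = V / v0
tau = 467 / 17
tau = 27.47 min


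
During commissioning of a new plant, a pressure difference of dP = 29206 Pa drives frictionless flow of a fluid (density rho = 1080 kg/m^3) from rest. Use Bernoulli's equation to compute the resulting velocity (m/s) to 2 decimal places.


v = sqrt(2*dP/rho)
v = sqrt(2*29206/1080)
v = sqrt(54.085185)
v = 7.35 m/s


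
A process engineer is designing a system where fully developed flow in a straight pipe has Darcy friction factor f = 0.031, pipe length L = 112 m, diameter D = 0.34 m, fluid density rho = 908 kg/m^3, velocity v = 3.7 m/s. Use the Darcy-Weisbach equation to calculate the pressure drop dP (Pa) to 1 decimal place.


dP = f * (L/D) * (rho*v^2/2)
dP = 0.031 * (112/0.34) * (908*3.7^2/2)
L/D = 329.41176471
rho*v^2/2 = 908*13.69/2 = 6215.26
dP = 0.031 * 329.41176471 * 6215.26
dP = 63468.8 Pa


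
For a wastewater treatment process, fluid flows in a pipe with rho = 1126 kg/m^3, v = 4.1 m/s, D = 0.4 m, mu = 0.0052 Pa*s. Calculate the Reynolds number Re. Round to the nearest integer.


Re = rho * v * D / mu
Re = 1126 * 4.1 * 0.4 / 0.0052
Re = 1846.64 / 0.0052
Re = 355123
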